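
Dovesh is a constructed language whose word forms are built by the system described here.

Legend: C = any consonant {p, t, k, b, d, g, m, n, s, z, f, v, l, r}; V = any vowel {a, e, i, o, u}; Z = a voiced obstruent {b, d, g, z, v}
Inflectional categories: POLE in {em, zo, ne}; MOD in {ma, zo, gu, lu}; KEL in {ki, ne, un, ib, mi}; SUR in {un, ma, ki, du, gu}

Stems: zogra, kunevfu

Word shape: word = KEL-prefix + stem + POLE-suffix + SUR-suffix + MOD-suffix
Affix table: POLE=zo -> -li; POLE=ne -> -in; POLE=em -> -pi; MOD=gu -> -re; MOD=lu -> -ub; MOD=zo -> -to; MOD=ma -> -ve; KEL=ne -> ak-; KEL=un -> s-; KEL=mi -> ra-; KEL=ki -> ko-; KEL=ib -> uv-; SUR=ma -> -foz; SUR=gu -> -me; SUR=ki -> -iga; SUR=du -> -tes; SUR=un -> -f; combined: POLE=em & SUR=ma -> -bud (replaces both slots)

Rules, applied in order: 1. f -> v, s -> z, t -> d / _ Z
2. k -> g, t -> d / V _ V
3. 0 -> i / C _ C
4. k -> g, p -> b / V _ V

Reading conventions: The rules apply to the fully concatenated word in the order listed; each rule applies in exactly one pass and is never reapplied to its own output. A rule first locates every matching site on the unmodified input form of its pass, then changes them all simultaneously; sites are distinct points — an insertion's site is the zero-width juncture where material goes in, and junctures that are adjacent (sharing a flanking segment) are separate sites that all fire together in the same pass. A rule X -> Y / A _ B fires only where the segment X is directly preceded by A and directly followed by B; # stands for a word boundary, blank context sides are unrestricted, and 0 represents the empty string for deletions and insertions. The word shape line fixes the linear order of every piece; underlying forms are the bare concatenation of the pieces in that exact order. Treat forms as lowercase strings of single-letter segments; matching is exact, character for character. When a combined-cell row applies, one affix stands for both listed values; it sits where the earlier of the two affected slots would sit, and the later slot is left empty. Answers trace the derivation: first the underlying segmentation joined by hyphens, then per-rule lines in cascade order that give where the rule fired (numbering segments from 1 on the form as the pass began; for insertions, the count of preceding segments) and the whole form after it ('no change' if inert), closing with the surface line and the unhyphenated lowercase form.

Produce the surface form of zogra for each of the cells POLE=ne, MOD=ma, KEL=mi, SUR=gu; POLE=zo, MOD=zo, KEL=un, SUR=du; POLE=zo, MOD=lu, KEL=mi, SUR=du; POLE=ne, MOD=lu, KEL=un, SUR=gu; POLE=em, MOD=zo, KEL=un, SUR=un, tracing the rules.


cell POLE=ne, MOD=ma, KEL=mi, SUR=gu:
underlying: ra-zogra-in-me-ve
1. f -> v, s -> z, t -> d / _ Z: no change
2. k -> g, t -> d / V _ V: no change
3. 0 -> i / C _ C: inserts after position(s) 5, 9: razogirainimeve
4. k -> g, p -> b / V _ V: no change
surface: razogirainimeve

cell POLE=zo, MOD=zo, KEL=un, SUR=du:
underlying: s-zogra-li-tes-to
1. f -> v, s -> z, t -> d / _ Z: fires at position(s) 1: zzogralitesto
2. k -> g, t -> d / V _ V: fires at position(s) 9: zzogralidesto
3. 0 -> i / C _ C: inserts after position(s) 1, 4, 11: zizogiralidesito
4. k -> g, p -> b / V _ V: no change
surface: zizogiralidesito

cell POLE=zo, MOD=lu, KEL=mi, SUR=du:
underlying: ra-zogra-li-tes-ub
1. f -> v, s -> z, t -> d / _ Z: no change
2. k -> g, t -> d / V _ V: fires at position(s) 10: razogralidesub
3. 0 -> i / C _ C: inserts after position(s) 5: razogiralidesub
4. k -> g, p -> b / V _ V: no change
surface: razogiralidesub

cell POLE=ne, MOD=lu, KEL=un, SUR=gu:
underlying: s-zogra-in-me-ub
1. f -> v, s -> z, t -> d / _ Z: fires at position(s) 1: zzograinmeub
2. k -> g, t -> d / V _ V: no change
3. 0 -> i / C _ C: inserts after position(s) 1, 4, 8: zizogirainimeub
4. k -> g, p -> b / V _ V: no change
surface: zizogirainimeub

cell POLE=em, MOD=zo, KEL=un, SUR=un:
underlying: s-zogra-pi-f-to
1. f -> v, s -> z, t -> d / _ Z: fires at position(s) 1: zzograpifto
2. k -> g, t -> d / V _ V: no change
3. 0 -> i / C _ C: inserts after position(s) 1, 4, 9: zizogirapifito
4. k -> g, p -> b / V _ V: fires at position(s) 9: zizogirabifito
surface: zizogirabifito


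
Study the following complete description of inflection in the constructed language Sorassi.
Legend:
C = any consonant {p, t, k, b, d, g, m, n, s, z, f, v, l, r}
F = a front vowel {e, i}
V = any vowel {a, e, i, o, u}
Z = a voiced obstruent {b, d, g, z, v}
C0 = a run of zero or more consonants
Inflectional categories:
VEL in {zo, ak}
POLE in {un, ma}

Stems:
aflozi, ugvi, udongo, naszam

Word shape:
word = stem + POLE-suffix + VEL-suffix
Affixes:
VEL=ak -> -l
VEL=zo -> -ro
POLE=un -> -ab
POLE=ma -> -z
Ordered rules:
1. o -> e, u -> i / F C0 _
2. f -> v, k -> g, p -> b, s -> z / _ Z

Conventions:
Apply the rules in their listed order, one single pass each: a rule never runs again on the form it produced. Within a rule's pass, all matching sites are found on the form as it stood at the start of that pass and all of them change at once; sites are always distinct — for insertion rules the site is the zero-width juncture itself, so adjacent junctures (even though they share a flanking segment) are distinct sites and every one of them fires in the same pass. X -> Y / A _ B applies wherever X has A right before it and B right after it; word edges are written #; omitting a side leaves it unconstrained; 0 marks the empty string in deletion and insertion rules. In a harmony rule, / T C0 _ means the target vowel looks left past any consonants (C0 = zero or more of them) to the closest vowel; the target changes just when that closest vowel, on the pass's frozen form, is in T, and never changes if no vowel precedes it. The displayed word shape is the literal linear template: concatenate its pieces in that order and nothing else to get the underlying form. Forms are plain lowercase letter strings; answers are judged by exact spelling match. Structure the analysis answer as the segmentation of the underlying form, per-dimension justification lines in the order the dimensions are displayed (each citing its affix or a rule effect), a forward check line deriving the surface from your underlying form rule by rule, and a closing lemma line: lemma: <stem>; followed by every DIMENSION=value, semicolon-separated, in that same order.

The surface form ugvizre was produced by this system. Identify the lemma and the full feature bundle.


underlying: ugvi-z-ro
VEL=zo - signalled by the affix -ro
POLE=ma - signalled by the affix -z
check: ugvizro -> ugvizre -> ugvizre
lemma: ugvi; VEL=zo; POLE=ma


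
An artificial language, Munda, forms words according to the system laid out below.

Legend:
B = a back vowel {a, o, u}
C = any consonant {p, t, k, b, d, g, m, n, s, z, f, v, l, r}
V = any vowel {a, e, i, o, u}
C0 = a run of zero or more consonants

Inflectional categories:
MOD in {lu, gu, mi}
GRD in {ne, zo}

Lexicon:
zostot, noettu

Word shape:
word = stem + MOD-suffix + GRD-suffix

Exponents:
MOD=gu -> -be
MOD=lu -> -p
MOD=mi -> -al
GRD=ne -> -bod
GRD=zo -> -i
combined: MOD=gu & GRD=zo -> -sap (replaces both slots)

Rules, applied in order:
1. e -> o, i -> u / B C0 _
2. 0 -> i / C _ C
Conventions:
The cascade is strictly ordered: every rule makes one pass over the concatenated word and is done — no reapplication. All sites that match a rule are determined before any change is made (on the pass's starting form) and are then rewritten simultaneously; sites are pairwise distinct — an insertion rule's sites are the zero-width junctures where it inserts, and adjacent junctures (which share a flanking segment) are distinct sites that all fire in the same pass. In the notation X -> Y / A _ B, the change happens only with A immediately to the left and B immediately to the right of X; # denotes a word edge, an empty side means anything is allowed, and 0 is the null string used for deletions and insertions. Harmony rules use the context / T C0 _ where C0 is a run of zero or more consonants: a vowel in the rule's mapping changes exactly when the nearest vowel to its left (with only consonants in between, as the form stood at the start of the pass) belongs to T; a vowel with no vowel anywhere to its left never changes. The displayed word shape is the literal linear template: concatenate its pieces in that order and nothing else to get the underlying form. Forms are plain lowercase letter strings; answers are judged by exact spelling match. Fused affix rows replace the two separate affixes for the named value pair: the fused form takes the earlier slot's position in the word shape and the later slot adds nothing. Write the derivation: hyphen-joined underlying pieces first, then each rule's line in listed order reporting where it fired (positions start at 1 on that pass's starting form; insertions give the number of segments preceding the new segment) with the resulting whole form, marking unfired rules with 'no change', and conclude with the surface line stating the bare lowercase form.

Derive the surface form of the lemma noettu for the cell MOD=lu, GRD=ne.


underlying: noettu-p-bod
1. e -> o, i -> u / B C0 _: fires at position(s) 3: noottupbod
2. 0 -> i / C _ C: inserts after position(s) 4, 7: nootitupibod
surface: nootitupibod


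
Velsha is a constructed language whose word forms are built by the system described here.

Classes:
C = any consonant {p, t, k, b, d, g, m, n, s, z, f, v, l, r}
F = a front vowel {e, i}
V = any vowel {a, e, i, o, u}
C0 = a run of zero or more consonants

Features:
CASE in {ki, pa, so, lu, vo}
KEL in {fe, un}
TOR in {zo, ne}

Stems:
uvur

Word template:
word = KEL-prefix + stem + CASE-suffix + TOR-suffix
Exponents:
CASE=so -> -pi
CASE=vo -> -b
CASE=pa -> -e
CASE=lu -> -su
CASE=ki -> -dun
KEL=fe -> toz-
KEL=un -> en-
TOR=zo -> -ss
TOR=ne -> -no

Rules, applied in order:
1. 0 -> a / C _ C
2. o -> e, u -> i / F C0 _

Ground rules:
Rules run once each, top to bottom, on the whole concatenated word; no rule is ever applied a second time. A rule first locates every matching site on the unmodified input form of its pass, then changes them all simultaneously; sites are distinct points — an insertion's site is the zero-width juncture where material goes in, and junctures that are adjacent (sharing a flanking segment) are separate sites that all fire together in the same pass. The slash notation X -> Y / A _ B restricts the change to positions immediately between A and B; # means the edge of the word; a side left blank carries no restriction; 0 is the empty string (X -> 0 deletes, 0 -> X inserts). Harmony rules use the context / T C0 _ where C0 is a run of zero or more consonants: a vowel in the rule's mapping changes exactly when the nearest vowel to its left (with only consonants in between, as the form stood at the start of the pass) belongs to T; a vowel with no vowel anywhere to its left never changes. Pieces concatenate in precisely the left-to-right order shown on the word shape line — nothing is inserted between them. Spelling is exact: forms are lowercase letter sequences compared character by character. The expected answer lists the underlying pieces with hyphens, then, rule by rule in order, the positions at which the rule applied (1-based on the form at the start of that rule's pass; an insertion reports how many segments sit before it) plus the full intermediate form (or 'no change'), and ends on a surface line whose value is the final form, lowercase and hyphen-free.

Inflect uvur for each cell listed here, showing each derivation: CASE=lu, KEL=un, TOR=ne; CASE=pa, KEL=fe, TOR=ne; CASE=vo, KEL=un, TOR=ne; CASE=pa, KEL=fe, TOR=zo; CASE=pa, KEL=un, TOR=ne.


cell CASE=lu, KEL=un, TOR=ne:
underlying: en-uvur-su-no
1. 0 -> a / C _ C: inserts after position(s) 6: enuvurasuno
2. o -> e, u -> i / F C0 _: fires at position(s) 3: enivurasuno
surface: enivurasuno

cell CASE=pa, KEL=fe, TOR=ne:
underlying: toz-uvur-e-no
1. 0 -> a / C _ C: no change
2. o -> e, u -> i / F C0 _: fires at position(s) 10: tozuvurene
surface: tozuvurene

cell CASE=vo, KEL=un, TOR=ne:
underlying: en-uvur-b-no
1. 0 -> a / C _ C: inserts after position(s) 6, 7: enuvurabano
2. o -> e, u -> i / F C0 _: fires at position(s) 3: enivurabano
surface: enivurabano

cell CASE=pa, KEL=fe, TOR=zo:
underlying: toz-uvur-e-ss
1. 0 -> a / C _ C: inserts after position(s) 9: tozuvuresas
2. o -> e, u -> i / F C0 _: no change
surface: tozuvuresas

cell CASE=pa, KEL=un, TOR=ne:
underlying: en-uvur-e-no
1. 0 -> a / C _ C: no change
2. o -> e, u -> i / F C0 _: fires at position(s) 3, 9: enivurene
surface: enivurene


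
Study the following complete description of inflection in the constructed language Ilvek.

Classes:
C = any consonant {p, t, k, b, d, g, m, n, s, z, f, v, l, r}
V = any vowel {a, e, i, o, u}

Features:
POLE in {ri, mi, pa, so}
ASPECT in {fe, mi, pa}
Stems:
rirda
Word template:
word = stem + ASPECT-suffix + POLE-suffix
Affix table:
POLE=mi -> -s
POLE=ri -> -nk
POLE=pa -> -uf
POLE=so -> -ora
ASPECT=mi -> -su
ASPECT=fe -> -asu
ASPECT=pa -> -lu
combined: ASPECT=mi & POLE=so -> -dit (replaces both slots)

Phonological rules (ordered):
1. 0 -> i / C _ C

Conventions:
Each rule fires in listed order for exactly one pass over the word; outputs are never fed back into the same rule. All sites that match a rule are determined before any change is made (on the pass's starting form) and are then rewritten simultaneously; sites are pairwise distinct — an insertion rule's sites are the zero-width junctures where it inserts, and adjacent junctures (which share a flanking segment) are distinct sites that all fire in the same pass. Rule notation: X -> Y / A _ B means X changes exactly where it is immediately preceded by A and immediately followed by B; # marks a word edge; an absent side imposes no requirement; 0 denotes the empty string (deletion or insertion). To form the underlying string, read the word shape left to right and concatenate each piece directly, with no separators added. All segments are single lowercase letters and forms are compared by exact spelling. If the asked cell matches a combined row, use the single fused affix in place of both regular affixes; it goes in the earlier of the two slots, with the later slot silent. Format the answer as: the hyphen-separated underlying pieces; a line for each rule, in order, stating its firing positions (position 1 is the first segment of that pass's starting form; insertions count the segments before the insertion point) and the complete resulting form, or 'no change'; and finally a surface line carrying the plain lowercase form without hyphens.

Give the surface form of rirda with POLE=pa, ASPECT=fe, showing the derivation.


underlying: rirda-asu-uf
1. 0 -> i / C _ C: inserts after position(s) 3: riridaasuuf
surface: riridaasuuf


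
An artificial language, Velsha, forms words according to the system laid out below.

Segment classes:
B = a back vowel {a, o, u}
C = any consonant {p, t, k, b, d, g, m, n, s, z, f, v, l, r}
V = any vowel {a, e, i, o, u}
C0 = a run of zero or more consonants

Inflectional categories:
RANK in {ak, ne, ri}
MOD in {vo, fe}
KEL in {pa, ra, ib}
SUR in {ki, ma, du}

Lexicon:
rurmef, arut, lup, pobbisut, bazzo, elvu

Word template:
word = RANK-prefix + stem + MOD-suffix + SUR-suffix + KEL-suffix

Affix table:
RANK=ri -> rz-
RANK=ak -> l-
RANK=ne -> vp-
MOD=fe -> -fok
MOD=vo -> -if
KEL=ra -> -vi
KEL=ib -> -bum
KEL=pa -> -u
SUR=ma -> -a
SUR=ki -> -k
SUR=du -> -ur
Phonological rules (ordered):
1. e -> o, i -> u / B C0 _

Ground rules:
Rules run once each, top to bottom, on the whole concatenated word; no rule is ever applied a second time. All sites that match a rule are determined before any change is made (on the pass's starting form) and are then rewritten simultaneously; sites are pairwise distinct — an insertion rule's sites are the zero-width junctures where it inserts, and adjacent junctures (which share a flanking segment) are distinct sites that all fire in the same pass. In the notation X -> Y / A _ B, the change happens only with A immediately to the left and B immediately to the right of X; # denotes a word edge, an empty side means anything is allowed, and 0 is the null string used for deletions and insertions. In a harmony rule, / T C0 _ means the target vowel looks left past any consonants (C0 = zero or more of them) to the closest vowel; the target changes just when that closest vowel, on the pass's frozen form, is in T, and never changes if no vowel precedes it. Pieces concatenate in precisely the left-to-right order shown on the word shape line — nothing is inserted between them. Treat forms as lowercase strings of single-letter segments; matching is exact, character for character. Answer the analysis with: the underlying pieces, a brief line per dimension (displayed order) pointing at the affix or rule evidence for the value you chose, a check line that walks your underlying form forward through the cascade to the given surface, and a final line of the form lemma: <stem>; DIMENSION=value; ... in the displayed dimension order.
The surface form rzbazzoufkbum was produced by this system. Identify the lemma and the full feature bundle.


underlying: rz-bazzo-if-k-bum
RANK=ri - signalled by the affix rz-
MOD=vo - signalled by the affix -if
KEL=ib - signalled by the affix -bum
SUR=ki - signalled by the affix -k
check: rzbazzoifkbum -> rzbazzoufkbum
lemma: bazzo; RANK=ri; MOD=vo; KEL=ib; SUR=ki


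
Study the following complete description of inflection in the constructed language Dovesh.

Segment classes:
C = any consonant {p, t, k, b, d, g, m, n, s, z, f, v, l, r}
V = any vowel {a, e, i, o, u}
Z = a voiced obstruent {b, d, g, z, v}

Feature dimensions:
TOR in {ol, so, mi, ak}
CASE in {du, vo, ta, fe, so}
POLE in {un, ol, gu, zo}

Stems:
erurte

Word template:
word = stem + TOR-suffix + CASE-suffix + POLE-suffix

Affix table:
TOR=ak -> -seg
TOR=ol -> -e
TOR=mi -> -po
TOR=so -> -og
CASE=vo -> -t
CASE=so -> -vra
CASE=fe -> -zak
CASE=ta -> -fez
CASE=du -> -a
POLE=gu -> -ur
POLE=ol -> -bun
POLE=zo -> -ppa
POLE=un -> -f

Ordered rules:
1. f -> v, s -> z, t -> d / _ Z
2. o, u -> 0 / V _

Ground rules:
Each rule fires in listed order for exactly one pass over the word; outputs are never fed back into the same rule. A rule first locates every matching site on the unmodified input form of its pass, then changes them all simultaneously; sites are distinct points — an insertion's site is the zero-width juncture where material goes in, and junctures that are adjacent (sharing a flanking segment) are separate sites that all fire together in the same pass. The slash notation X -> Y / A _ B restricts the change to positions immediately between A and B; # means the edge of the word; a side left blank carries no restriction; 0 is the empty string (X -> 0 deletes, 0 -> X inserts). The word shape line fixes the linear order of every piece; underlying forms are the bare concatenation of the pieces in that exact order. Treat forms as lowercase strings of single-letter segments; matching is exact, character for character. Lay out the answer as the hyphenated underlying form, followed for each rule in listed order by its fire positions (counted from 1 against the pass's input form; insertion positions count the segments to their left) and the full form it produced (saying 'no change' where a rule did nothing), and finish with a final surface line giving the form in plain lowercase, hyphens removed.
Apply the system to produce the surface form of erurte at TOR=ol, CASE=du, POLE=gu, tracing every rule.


underlying: erurte-e-a-ur
1. f -> v, s -> z, t -> d / _ Z: no change
2. o, u -> 0 / V _: fires at position(s) 9: erurteear
surface: erurteear


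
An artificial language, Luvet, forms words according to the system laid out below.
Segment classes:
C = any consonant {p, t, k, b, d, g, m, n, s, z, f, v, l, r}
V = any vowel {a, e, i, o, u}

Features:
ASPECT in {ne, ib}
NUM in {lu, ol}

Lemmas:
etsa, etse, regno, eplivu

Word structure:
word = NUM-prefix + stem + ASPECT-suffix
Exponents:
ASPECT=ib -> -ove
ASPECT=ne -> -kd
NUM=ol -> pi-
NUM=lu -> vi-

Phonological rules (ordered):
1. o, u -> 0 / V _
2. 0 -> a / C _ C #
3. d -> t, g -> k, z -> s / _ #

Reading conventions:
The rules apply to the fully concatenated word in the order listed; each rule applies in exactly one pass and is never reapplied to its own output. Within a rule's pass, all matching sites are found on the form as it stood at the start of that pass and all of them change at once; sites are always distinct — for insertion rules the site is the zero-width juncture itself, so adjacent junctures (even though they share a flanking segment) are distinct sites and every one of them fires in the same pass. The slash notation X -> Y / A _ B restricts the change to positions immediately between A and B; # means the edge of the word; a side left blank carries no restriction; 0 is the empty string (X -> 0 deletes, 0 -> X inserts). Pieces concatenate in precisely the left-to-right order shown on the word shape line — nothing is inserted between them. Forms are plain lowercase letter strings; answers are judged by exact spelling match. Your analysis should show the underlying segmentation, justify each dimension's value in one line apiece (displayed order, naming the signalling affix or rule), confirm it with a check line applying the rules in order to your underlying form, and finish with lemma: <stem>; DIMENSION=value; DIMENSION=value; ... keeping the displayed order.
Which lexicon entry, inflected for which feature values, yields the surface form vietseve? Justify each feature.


underlying: vi-etse-ove
ASPECT=ib - signalled by the affix -ove
NUM=lu - signalled by the affix vi-
check: vietseove -> vietseve -> vietseve -> vietseve
lemma: etse; ASPECT=ib; NUM=lu


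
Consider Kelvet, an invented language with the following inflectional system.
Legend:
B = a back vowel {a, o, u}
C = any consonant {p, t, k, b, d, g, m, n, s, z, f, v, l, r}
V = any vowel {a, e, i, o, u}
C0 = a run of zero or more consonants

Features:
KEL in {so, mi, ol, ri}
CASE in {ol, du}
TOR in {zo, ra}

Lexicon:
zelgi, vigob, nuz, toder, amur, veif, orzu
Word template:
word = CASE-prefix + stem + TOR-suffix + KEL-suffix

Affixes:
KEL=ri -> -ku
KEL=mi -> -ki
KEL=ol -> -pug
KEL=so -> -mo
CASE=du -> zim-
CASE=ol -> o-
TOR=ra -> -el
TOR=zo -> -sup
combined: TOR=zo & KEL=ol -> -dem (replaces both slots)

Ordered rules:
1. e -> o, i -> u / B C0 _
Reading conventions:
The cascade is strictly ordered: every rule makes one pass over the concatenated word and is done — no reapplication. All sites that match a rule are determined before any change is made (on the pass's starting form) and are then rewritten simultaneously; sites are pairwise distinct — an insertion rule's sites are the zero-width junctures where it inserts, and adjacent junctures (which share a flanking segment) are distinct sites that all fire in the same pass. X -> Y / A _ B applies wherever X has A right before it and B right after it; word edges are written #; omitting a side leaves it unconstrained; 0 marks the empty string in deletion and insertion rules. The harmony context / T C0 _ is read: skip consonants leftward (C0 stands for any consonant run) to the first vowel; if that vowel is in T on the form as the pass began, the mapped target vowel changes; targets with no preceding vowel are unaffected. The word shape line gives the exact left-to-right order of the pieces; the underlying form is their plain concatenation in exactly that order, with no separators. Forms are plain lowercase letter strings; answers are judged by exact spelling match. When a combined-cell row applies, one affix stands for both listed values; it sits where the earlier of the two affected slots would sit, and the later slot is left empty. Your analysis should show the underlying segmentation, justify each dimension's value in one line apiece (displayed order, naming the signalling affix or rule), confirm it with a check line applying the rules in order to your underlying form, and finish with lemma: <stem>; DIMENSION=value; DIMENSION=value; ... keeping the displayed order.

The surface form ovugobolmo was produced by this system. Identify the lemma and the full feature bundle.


underlying: o-vigob-el-mo
KEL=so - signalled by the affix -mo
CASE=ol - signalled by the affix o-
TOR=ra - signalled by the affix -el
check: ovigobelmo -> ovugobolmo
lemma: vigob; KEL=so; CASE=ol; TOR=ra


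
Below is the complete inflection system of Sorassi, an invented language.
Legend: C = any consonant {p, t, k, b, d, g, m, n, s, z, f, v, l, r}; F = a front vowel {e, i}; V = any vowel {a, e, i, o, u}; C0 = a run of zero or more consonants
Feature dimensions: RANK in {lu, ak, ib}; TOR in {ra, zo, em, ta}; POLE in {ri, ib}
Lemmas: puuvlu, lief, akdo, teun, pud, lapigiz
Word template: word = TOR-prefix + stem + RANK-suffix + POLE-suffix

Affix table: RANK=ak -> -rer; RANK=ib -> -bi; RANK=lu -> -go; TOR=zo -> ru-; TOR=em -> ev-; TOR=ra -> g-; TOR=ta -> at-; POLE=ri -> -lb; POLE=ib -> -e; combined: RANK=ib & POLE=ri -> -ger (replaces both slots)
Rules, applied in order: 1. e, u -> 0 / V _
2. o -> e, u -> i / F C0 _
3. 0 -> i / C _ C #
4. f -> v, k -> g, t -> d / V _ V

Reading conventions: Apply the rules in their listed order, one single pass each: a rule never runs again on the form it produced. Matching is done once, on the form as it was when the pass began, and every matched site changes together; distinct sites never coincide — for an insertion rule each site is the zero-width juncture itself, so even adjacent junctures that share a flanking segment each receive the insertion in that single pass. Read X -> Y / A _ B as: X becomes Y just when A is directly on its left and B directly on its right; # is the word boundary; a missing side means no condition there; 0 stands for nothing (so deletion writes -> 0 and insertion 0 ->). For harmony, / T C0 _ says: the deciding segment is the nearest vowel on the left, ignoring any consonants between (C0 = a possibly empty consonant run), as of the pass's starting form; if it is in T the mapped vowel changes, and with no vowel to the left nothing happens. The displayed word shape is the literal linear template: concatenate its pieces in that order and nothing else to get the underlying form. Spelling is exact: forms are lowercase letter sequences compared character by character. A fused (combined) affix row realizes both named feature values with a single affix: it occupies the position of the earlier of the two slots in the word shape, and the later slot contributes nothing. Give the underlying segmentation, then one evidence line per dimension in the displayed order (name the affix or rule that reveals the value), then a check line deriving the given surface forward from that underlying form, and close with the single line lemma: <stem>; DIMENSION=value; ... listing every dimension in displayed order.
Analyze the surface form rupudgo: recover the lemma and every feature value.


underlying: ru-pud-go-e
RANK=lu - signalled by the affix -go
TOR=zo - signalled by the affix ru-
POLE=ib - signalled by the affix -e
check: rupudgoe -> rupudgo -> rupudgo -> rupudgo -> rupudgo
lemma: pud; RANK=lu; TOR=zo; POLE=ib


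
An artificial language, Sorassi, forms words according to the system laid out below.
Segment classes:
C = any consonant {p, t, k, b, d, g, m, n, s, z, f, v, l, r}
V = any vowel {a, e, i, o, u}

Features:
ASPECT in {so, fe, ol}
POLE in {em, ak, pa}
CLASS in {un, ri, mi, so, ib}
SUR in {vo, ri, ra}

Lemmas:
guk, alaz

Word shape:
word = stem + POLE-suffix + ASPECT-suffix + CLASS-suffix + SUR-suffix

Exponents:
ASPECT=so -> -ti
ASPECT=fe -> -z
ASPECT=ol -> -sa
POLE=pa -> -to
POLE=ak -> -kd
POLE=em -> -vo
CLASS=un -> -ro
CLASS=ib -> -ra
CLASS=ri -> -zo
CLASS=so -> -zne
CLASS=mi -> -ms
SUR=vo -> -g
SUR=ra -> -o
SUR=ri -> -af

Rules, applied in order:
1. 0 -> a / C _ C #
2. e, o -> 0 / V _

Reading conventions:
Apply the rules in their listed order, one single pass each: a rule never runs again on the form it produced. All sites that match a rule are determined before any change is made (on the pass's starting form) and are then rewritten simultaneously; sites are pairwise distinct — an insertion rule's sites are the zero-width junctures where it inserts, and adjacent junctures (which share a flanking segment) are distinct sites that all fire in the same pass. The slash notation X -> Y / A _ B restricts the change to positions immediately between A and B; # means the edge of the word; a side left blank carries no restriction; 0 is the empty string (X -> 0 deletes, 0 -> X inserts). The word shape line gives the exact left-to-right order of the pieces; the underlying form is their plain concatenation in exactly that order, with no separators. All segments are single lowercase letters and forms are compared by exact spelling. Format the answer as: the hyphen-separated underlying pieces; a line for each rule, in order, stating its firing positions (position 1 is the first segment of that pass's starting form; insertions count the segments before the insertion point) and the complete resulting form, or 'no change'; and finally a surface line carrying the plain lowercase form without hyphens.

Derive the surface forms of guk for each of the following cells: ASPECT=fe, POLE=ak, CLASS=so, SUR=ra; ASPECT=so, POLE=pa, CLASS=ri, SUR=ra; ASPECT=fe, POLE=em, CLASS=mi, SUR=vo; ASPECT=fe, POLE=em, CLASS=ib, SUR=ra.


cell ASPECT=fe, POLE=ak, CLASS=so, SUR=ra:
underlying: guk-kd-z-zne-o
1. 0 -> a / C _ C #: no change
2. e, o -> 0 / V _: fires at position(s) 10: gukkdzzne
surface: gukkdzzne

cell ASPECT=so, POLE=pa, CLASS=ri, SUR=ra:
underlying: guk-to-ti-zo-o
1. 0 -> a / C _ C #: no change
2. e, o -> 0 / V _: fires at position(s) 10: guktotizo
surface: guktotizo

cell ASPECT=fe, POLE=em, CLASS=mi, SUR=vo:
underlying: guk-vo-z-ms-g
1. 0 -> a / C _ C #: inserts after position(s) 8: gukvozmsag
2. e, o -> 0 / V _: no change
surface: gukvozmsag

cell ASPECT=fe, POLE=em, CLASS=ib, SUR=ra:
underlying: guk-vo-z-ra-o
1. 0 -> a / C _ C #: no change
2. e, o -> 0 / V _: fires at position(s) 9: gukvozra
surface: gukvozra


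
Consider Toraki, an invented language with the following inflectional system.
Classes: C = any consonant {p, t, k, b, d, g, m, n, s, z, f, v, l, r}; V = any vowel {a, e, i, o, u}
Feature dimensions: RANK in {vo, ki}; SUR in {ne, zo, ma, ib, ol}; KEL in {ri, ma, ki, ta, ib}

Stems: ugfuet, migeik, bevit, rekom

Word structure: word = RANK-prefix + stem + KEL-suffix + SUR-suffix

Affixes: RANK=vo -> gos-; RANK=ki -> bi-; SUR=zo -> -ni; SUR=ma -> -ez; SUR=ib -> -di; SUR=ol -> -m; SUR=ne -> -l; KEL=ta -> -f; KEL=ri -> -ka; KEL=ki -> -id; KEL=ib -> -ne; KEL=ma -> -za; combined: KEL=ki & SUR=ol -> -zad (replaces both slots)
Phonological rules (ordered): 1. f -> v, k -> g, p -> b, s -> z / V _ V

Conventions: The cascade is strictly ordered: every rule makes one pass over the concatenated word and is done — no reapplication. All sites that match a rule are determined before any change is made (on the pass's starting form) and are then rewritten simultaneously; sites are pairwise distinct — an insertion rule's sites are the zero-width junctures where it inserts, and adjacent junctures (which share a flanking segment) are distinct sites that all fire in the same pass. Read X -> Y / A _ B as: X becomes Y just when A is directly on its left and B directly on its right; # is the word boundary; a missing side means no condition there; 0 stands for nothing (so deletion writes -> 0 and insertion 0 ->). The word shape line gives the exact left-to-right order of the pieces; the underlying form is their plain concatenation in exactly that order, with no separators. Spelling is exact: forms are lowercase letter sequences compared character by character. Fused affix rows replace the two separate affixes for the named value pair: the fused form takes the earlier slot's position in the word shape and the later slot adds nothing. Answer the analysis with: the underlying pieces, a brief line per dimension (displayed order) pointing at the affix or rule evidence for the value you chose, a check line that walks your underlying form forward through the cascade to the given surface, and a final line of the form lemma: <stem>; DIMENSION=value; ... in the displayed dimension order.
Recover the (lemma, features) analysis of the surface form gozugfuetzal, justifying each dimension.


underlying: gos-ugfuet-za-l
RANK=vo - signalled by the affix gos-
SUR=ne - signalled by the affix -l
KEL=ma - signalled by the affix -za
check: gosugfuetzal -> gozugfuetzal
lemma: ugfuet; RANK=vo; SUR=ne; KEL=ma


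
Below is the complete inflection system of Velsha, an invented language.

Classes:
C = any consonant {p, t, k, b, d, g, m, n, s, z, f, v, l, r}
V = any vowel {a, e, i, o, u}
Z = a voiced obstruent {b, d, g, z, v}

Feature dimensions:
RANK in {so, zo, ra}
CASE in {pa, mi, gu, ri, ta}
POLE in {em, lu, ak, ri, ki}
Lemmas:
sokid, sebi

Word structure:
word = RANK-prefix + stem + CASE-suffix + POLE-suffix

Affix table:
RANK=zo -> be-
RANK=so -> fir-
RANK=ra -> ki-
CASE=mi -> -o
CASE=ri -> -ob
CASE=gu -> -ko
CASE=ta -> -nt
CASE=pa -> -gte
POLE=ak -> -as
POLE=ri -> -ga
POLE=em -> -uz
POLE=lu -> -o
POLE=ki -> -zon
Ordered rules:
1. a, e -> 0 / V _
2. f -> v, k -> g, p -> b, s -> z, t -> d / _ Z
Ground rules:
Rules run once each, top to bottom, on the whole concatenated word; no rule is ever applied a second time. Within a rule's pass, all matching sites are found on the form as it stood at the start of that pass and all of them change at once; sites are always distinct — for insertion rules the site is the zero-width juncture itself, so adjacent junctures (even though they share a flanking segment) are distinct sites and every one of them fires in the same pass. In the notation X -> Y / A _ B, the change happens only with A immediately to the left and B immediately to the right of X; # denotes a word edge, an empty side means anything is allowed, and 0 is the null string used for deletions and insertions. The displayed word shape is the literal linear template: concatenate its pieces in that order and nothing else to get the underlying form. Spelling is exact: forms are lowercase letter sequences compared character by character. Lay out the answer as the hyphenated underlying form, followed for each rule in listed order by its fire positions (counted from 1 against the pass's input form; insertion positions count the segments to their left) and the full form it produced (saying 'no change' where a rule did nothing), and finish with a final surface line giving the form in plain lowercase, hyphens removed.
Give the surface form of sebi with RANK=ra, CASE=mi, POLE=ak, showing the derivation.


underlying: ki-sebi-o-as
1. a, e -> 0 / V _: fires at position(s) 8: kisebios
2. f -> v, k -> g, p -> b, s -> z, t -> d / _ Z: no change
surface: kisebios


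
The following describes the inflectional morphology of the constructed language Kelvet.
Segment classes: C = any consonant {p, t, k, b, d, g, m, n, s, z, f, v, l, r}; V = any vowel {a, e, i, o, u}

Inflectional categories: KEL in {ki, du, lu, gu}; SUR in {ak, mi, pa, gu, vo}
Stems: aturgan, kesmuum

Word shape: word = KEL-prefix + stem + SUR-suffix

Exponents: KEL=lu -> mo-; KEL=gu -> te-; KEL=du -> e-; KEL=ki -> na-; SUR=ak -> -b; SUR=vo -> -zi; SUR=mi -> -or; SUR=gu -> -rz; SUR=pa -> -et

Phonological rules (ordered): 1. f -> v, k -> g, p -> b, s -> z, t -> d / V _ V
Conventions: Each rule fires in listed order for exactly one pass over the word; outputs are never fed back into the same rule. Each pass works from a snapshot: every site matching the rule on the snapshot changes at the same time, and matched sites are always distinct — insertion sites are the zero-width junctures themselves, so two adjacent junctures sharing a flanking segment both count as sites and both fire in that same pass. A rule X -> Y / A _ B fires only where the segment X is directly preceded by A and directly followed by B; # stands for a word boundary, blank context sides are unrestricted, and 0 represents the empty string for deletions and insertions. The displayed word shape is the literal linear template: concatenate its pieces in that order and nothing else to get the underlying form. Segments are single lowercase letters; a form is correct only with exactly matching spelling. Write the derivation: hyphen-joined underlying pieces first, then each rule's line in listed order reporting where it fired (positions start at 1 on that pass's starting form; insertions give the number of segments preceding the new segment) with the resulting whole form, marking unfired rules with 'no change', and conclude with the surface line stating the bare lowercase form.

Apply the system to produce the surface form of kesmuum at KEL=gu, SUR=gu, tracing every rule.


underlying: te-kesmuum-rz
1. f -> v, k -> g, p -> b, s -> z, t -> d / V _ V: fires at position(s) 3: tegesmuumrz
surface: tegesmuumrz


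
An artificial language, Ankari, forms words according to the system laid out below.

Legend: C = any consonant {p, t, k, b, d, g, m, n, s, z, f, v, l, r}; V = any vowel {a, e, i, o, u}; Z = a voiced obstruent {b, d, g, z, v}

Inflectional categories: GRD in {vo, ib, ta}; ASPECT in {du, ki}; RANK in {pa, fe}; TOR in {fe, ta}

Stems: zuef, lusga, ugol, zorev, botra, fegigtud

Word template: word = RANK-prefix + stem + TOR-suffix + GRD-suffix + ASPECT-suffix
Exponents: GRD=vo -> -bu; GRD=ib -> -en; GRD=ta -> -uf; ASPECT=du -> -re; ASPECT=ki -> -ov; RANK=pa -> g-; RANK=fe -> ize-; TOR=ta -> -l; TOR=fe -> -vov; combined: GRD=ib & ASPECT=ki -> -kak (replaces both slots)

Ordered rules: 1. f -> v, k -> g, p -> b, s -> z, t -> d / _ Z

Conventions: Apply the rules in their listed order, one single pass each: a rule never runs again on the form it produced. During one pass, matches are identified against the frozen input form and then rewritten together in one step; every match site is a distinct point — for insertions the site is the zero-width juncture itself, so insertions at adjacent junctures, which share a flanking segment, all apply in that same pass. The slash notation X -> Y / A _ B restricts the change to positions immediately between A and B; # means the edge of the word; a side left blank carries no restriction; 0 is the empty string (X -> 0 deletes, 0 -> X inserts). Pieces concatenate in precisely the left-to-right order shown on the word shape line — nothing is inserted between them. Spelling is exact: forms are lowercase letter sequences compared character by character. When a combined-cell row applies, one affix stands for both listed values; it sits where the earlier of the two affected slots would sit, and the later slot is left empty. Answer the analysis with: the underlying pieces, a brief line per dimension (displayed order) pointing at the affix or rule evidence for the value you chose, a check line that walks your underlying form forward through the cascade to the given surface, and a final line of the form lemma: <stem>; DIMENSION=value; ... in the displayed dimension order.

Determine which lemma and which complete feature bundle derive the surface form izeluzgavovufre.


underlying: ize-lusga-vov-uf-re
GRD=ta - signalled by the affix -uf
ASPECT=du - signalled by the affix -re
RANK=fe - signalled by the affix ize-
TOR=fe - signalled by the affix -vov
check: izelusgavovufre -> izeluzgavovufre
lemma: lusga; GRD=ta; ASPECT=du; RANK=fe; TOR=fe


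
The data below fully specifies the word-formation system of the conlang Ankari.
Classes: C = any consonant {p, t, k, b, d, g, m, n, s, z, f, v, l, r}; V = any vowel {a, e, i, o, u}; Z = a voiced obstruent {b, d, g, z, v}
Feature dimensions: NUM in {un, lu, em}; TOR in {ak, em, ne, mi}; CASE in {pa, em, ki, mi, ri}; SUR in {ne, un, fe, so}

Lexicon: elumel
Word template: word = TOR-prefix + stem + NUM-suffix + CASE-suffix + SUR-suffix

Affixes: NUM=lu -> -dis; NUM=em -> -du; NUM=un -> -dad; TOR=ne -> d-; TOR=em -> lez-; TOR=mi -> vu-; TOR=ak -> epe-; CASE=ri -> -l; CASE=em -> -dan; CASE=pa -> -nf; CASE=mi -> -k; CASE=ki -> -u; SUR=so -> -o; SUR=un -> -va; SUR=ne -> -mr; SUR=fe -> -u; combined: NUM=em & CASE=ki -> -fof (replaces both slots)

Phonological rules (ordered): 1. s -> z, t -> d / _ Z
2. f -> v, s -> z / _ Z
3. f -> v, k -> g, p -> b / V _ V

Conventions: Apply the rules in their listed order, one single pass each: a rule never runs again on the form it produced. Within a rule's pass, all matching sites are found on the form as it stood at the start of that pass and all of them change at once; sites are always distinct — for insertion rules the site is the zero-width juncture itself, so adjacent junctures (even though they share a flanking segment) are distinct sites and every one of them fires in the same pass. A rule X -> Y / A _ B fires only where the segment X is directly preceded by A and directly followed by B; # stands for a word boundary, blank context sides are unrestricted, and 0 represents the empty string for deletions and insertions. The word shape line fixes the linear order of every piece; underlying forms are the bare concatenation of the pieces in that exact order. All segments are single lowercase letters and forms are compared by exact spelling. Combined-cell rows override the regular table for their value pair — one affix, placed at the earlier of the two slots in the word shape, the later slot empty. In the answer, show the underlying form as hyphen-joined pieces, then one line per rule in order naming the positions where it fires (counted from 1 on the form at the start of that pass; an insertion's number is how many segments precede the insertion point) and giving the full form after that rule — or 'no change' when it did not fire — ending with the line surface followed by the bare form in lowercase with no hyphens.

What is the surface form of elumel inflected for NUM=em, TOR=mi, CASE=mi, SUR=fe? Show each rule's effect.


underlying: vu-elumel-du-k-u
1. s -> z, t -> d / _ Z: no change
2. f -> v, s -> z / _ Z: no change
3. f -> v, k -> g, p -> b / V _ V: fires at position(s) 11: vuelumeldugu
surface: vuelumeldugu
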